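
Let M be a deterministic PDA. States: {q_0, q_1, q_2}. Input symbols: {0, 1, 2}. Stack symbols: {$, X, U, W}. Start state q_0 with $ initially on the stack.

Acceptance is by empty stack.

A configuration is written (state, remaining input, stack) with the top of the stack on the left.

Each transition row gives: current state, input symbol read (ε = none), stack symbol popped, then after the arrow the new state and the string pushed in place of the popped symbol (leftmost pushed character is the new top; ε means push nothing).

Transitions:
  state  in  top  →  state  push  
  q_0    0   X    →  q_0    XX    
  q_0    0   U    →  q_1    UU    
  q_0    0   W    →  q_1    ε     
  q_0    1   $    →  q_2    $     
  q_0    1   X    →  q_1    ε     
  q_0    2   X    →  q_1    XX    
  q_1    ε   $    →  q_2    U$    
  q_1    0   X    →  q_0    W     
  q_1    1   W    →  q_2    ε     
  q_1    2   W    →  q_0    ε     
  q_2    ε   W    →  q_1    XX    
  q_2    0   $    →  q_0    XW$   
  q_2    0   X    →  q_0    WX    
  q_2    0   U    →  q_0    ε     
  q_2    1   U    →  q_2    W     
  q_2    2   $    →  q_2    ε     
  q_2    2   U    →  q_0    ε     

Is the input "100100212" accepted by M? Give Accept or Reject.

Accept

(q_0, 100100212, $) ⊢ (q_2, 00100212, $) ⊢ (q_0, 0100212, XW$) ⊢ (q_0, 100212, XXW$) ⊢ (q_1, 00212, XW$) ⊢ (q_0, 0212, WW$) ⊢ (q_1, 212, W$) ⊢ (q_0, 12, $) ⊢ (q_2, 2, $) ⊢ (q_2, ε, ε)
All input consumed and the stack is empty.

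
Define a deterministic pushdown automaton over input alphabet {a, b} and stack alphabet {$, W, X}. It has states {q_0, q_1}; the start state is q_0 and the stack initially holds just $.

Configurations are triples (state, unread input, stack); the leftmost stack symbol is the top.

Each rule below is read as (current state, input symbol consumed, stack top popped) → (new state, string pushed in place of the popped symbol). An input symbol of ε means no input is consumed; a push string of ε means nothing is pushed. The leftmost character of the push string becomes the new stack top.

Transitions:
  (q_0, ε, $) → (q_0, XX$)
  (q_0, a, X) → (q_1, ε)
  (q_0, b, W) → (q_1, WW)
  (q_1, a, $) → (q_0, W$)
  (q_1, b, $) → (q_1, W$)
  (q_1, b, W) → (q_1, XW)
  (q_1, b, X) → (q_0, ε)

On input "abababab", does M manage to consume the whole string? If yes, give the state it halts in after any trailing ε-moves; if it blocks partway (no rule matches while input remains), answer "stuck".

(q_0, abababab, $)
  ε-move, top $: go to q_0, push XX$ → (q_0, abababab, XX$)
  read a, top X: go to q_1, push ε → (q_1, bababab, X$)
  read b, top X: go to q_0, push ε → (q_0, ababab, $)
  ε-move, top $: go to q_0, push XX$ → (q_0, ababab, XX$)
  read a, top X: go to q_1, push ε → (q_1, babab, X$)
  read b, top X: go to q_0, push ε → (q_0, abab, $)
  ε-move, top $: go to q_0, push XX$ → (q_0, abab, XX$)
  read a, top X: go to q_1, push ε → (q_1, bab, X$)
  read b, top X: go to q_0, push ε → (q_0, ab, $)
  ε-move, top $: go to q_0, push XX$ → (q_0, ab, XX$)
  read a, top X: go to q_1, push ε → (q_1, b, X$)
  read b, top X: go to q_0, push ε → (q_0, ε, $)
  ε-move, top $: go to q_0, push XX$ → (q_0, ε, XX$)
All input consumed; M is in state q_0.

q_0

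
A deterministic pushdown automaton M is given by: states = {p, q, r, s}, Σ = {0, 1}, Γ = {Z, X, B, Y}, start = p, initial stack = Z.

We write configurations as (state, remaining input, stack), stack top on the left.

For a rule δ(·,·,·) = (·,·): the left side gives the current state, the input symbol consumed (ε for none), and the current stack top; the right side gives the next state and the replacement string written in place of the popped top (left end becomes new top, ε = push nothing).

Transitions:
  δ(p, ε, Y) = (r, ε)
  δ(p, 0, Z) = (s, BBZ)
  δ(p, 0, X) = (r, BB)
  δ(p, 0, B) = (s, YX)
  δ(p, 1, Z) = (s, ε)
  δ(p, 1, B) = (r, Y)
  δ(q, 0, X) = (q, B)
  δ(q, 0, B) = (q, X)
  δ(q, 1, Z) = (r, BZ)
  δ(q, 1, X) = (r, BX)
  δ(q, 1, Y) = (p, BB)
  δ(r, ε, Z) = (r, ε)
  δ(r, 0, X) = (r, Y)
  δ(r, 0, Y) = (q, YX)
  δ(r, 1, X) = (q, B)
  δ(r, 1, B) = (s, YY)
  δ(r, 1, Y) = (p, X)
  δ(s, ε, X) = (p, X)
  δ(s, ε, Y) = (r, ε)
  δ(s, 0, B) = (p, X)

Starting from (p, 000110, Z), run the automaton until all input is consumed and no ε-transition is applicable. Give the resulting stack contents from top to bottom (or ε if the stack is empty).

BBBBZ

(p, 000110, Z)
  read 0, top Z: go to s, push BBZ → (s, 00110, BBZ)
  read 0, top B: go to p, push X → (p, 0110, XBZ)
  read 0, top X: go to r, push BB → (r, 110, BBBZ)
  read 1, top B: go to s, push YY → (s, 10, YYBBZ)
  ε-move, top Y: go to r, push ε → (r, 10, YBBZ)
  read 1, top Y: go to p, push X → (p, 0, XBBZ)
  read 0, top X: go to r, push BB → (r, ε, BBBBZ)
All input consumed in state r with stack BBBBZ.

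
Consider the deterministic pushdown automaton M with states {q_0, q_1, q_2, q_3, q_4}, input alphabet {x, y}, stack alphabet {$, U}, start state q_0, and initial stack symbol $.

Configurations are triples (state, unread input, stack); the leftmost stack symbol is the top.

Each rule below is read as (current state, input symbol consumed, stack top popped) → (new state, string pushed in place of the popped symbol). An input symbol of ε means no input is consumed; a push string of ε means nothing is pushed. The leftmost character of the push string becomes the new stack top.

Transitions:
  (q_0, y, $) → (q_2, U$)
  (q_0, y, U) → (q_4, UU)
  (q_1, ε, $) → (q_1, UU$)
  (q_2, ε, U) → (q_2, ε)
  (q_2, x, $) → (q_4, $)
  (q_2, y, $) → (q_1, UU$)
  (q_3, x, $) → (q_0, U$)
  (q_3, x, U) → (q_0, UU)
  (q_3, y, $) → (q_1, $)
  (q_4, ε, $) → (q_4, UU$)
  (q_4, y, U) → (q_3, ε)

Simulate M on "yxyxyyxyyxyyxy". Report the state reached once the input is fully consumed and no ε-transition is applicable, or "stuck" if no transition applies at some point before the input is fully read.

q_4

(q_0, yxyxyyxyyxyyxy, $) ⊢ (q_2, xyxyyxyyxyyxy, U$) ⊢ (q_2, xyxyyxyyxyyxy, $) ⊢ (q_4, yxyyxyyxyyxy, $) ⊢ (q_4, yxyyxyyxyyxy, UU$) ⊢ (q_3, xyyxyyxyyxy, U$) ⊢ (q_0, yyxyyxyyxy, UU$) ⊢ (q_4, yxyyxyyxy, UUU$) ⊢ (q_3, xyyxyyxy, UU$) ⊢ (q_0, yyxyyxy, UUU$) ⊢ (q_4, yxyyxy, UUUU$) ⊢ (q_3, xyyxy, UUU$) ⊢ (q_0, yyxy, UUUU$) ⊢ (q_4, yxy, UUUUU$) ⊢ (q_3, xy, UUUU$) ⊢ (q_0, y, UUUUU$) ⊢ (q_4, ε, UUUUUU$)
All input consumed; M is in state q_4.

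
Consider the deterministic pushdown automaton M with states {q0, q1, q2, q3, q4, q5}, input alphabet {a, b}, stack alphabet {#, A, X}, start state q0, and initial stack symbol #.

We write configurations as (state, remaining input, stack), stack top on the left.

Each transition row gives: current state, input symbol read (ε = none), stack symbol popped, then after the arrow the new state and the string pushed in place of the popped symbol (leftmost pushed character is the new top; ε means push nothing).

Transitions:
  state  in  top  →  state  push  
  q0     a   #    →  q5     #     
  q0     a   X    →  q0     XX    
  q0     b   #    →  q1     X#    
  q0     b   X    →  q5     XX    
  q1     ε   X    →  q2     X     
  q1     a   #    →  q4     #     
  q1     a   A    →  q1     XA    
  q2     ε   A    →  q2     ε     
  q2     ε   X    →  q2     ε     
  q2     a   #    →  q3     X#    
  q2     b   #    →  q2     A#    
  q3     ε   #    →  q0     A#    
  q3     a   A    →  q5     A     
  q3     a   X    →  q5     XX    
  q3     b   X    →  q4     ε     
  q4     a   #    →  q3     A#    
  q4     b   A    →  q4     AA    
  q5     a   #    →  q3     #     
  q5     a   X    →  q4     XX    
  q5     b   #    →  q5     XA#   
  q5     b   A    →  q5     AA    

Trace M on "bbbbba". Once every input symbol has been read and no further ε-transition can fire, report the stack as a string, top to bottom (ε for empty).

(q0, bbbbba, #)
  read b, top #: go to q1, push X# → (q1, bbbba, X#)
  ε-move, top X: go to q2, push X → (q2, bbbba, X#)
  ε-move, top X: go to q2, push ε → (q2, bbbba, #)
  read b, top #: go to q2, push A# → (q2, bbba, A#)
  ε-move, top A: go to q2, push ε → (q2, bbba, #)
  read b, top #: go to q2, push A# → (q2, bba, A#)
  ε-move, top A: go to q2, push ε → (q2, bba, #)
  read b, top #: go to q2, push A# → (q2, ba, A#)
  ε-move, top A: go to q2, push ε → (q2, ba, #)
  read b, top #: go to q2, push A# → (q2, a, A#)
  ε-move, top A: go to q2, push ε → (q2, a, #)
  read a, top #: go to q3, push X# → (q3, ε, X#)
All input consumed in state q3 with stack X#.

X#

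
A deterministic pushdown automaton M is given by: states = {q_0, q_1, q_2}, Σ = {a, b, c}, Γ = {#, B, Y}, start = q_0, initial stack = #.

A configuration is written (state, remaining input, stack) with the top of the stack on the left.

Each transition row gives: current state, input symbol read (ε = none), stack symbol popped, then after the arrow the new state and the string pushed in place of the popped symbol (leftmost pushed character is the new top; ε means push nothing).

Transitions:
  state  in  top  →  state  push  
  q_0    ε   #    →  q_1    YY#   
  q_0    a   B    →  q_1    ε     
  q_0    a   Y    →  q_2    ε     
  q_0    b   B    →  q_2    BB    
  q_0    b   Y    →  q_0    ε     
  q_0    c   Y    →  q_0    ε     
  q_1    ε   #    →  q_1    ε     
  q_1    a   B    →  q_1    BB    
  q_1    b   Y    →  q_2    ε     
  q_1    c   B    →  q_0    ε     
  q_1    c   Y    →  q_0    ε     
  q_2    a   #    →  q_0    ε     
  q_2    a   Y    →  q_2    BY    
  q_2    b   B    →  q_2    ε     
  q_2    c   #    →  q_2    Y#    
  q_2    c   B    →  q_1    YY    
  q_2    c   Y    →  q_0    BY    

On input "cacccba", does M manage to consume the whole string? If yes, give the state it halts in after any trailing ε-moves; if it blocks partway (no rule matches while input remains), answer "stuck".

(q_0, cacccba, #) ⊢ (q_1, cacccba, YY#) ⊢ (q_0, acccba, Y#) ⊢ (q_2, cccba, #) ⊢ (q_2, ccba, Y#) ⊢ (q_0, cba, BY#)
No transition for (q_0, c, top B); M blocks with input cba remaining.

stuck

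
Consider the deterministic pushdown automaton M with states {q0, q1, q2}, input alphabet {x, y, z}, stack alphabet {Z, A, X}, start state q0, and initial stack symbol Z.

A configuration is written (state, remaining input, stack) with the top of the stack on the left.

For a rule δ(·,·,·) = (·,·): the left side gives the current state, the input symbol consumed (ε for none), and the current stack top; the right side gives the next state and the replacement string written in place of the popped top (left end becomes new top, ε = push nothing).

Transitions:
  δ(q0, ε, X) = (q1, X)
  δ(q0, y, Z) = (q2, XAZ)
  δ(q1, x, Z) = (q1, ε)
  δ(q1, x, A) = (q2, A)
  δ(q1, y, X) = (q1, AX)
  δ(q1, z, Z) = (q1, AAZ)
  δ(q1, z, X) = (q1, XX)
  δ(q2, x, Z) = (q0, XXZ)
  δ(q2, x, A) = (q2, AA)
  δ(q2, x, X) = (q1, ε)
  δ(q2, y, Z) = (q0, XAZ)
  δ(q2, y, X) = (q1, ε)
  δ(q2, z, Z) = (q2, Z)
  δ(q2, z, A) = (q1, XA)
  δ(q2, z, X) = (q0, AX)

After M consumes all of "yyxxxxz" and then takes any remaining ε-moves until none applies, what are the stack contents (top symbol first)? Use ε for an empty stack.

XAAAAZ

(q0, yyxxxxz, Z) ⊢ (q2, yxxxxz, XAZ) ⊢ (q1, xxxxz, AZ) ⊢ (q2, xxxz, AZ) ⊢ (q2, xxz, AAZ) ⊢ (q2, xz, AAAZ) ⊢ (q2, z, AAAAZ) ⊢ (q1, ε, XAAAAZ)
All input consumed in state q1 with stack XAAAAZ.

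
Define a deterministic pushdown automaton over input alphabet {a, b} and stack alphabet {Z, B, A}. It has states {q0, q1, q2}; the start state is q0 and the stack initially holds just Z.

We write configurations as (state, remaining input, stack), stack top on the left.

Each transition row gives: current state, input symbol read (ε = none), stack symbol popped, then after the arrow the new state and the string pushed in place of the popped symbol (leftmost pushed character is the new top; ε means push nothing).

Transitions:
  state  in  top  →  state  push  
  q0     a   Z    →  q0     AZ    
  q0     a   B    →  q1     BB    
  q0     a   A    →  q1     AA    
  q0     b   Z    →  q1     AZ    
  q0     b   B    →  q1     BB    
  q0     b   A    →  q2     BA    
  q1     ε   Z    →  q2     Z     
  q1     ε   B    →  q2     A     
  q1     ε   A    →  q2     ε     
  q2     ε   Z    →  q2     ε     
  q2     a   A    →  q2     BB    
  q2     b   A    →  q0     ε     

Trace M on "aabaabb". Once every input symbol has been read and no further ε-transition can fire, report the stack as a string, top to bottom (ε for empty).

(q0, aabaabb, Z) ⊢ (q0, abaabb, AZ) ⊢ (q1, baabb, AAZ) ⊢ (q2, baabb, AZ) ⊢ (q0, aabb, Z) ⊢ (q0, abb, AZ) ⊢ (q1, bb, AAZ) ⊢ (q2, bb, AZ) ⊢ (q0, b, Z) ⊢ (q1, ε, AZ) ⊢ (q2, ε, Z) ⊢ (q2, ε, ε)
All input consumed in state q2 with stack ε.

ε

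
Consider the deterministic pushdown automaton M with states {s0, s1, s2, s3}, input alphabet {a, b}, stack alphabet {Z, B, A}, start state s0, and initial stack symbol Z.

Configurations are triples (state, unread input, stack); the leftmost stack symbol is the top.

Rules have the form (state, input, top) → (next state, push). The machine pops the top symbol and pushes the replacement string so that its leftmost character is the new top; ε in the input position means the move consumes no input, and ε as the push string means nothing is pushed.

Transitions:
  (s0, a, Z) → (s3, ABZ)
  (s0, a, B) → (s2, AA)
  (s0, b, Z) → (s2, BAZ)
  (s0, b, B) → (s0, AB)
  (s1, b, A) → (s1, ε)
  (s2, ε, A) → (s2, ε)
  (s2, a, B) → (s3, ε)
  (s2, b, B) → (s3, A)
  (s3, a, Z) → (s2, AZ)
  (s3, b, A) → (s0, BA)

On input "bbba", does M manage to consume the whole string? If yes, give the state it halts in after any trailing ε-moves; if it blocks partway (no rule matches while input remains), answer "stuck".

s2

(s0, bbba, Z)
  read b, top Z: go to s2, push BAZ → (s2, bba, BAZ)
  read b, top B: go to s3, push A → (s3, ba, AAZ)
  read b, top A: go to s0, push BA → (s0, a, BAAZ)
  read a, top B: go to s2, push AA → (s2, ε, AAAAZ)
  ε-move, top A: go to s2, push ε → (s2, ε, AAAZ)
  ε-move, top A: go to s2, push ε → (s2, ε, AAZ)
  ε-move, top A: go to s2, push ε → (s2, ε, AZ)
  ε-move, top A: go to s2, push ε → (s2, ε, Z)
All input consumed; M is in state s2.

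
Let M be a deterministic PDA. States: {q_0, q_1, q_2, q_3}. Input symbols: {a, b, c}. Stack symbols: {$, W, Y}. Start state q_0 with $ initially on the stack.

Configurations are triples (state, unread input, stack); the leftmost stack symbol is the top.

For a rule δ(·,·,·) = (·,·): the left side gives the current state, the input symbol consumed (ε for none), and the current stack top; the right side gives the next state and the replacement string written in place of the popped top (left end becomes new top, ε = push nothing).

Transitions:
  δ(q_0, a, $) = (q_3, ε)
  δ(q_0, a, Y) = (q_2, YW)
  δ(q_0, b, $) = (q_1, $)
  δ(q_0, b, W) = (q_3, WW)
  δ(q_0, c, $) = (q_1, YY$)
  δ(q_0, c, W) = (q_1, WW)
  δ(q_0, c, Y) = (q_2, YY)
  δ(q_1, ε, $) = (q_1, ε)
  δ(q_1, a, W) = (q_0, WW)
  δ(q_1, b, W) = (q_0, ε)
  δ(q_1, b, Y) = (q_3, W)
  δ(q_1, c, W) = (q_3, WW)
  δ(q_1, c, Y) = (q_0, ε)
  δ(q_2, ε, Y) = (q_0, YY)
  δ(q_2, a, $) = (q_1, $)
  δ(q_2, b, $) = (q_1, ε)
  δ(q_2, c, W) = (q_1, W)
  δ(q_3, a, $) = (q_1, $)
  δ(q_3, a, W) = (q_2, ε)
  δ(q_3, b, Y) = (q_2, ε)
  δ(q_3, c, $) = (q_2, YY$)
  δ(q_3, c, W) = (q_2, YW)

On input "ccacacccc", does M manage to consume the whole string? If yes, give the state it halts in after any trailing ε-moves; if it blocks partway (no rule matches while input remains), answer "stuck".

q_0

(q_0, ccacacccc, $)
  read c, top $: go to q_1, push YY$ → (q_1, cacacccc, YY$)
  read c, top Y: go to q_0, push ε → (q_0, acacccc, Y$)
  read a, top Y: go to q_2, push YW → (q_2, cacccc, YW$)
  ε-move, top Y: go to q_0, push YY → (q_0, cacccc, YYW$)
  read c, top Y: go to q_2, push YY → (q_2, acccc, YYYW$)
  ε-move, top Y: go to q_0, push YY → (q_0, acccc, YYYYW$)
  read a, top Y: go to q_2, push YW → (q_2, cccc, YWYYYW$)
  ε-move, top Y: go to q_0, push YY → (q_0, cccc, YYWYYYW$)
  read c, top Y: go to q_2, push YY → (q_2, ccc, YYYWYYYW$)
  ε-move, top Y: go to q_0, push YY → (q_0, ccc, YYYYWYYYW$)
  read c, top Y: go to q_2, push YY → (q_2, cc, YYYYYWYYYW$)
  ε-move, top Y: go to q_0, push YY → (q_0, cc, YYYYYYWYYYW$)
  read c, top Y: go to q_2, push YY → (q_2, c, YYYYYYYWYYYW$)
  ε-move, top Y: go to q_0, push YY → (q_0, c, YYYYYYYYWYYYW$)
  read c, top Y: go to q_2, push YY → (q_2, ε, YYYYYYYYYWYYYW$)
  ε-move, top Y: go to q_0, push YY → (q_0, ε, YYYYYYYYYYWYYYW$)
All input consumed; M is in state q_0.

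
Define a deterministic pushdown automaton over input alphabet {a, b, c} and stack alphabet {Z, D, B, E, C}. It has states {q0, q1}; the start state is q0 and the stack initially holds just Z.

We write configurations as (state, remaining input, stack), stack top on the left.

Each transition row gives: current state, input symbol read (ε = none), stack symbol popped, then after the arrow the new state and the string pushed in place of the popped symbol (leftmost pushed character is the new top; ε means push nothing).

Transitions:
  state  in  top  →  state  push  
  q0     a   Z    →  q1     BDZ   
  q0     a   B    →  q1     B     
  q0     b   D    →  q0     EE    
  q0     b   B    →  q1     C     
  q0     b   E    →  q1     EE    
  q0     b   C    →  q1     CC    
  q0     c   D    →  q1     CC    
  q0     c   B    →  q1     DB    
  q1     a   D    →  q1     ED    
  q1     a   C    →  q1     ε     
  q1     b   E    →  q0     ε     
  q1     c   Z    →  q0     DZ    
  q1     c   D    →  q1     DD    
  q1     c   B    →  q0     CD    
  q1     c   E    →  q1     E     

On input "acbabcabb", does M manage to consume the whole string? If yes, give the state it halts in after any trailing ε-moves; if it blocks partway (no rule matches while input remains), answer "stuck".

(q0, acbabcabb, Z)
  read a, top Z: go to q1, push BDZ → (q1, cbabcabb, BDZ)
  read c, top B: go to q0, push CD → (q0, babcabb, CDDZ)
  read b, top C: go to q1, push CC → (q1, abcabb, CCDDZ)
  read a, top C: go to q1, push ε → (q1, bcabb, CDDZ)
No transition for (q1, b, top C); M blocks with input bcabb remaining.

stuck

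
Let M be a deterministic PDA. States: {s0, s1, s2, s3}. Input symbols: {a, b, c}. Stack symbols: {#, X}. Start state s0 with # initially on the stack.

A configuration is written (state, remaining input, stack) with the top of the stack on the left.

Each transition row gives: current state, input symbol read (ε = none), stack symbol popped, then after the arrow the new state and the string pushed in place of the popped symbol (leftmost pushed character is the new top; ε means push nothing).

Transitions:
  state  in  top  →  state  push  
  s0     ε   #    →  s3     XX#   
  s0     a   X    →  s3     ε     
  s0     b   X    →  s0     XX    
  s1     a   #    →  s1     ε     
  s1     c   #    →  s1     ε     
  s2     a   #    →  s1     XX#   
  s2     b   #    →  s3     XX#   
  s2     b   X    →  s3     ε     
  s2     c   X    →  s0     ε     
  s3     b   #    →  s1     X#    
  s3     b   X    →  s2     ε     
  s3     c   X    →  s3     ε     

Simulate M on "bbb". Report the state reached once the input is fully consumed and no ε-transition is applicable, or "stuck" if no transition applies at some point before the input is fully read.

s1

(s0, bbb, #) ⊢ (s3, bbb, XX#) ⊢ (s2, bb, X#) ⊢ (s3, b, #) ⊢ (s1, ε, X#)
All input consumed; M is in state s1.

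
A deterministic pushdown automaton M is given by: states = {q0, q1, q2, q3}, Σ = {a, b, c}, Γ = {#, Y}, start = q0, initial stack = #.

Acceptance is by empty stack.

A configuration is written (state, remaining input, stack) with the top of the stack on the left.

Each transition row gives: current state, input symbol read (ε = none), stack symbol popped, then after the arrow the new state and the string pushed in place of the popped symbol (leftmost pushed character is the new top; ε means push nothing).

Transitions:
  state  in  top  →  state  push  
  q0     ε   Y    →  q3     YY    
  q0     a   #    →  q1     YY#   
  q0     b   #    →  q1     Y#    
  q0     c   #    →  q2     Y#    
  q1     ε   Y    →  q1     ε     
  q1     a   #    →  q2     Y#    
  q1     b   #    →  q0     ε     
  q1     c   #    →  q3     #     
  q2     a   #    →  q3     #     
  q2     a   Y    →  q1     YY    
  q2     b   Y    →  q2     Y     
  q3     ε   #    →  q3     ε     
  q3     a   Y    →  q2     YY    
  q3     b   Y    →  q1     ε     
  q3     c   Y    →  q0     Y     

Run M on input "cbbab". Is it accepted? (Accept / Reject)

(q0, cbbab, #)
  read c, top #: go to q2, push Y# → (q2, bbab, Y#)
  read b, top Y: go to q2, push Y → (q2, bab, Y#)
  read b, top Y: go to q2, push Y → (q2, ab, Y#)
  read a, top Y: go to q1, push YY → (q1, b, YY#)
  ε-move, top Y: go to q1, push ε → (q1, b, Y#)
  ε-move, top Y: go to q1, push ε → (q1, b, #)
  read b, top #: go to q0, push ε → (q0, ε, ε)
All input consumed and the stack is empty.

Accept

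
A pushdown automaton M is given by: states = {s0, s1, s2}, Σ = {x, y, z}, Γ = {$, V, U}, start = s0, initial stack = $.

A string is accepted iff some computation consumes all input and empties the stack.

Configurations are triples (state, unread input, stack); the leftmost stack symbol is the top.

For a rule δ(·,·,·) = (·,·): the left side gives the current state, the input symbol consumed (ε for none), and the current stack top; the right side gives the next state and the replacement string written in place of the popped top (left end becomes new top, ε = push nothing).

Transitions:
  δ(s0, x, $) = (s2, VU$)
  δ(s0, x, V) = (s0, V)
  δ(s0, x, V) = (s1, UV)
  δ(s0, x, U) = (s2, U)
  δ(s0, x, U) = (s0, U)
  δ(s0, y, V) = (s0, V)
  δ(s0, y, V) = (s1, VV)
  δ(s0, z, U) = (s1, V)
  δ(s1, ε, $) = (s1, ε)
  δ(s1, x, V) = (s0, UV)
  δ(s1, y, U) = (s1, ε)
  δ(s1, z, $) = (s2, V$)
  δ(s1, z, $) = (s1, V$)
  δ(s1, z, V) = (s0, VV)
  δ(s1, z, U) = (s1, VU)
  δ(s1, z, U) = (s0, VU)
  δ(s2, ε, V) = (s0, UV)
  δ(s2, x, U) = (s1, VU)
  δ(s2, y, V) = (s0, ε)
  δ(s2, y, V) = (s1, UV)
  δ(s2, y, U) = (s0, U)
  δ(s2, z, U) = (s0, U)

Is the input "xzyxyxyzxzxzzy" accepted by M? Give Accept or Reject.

No computation consumes all input and empties the stack.

Reject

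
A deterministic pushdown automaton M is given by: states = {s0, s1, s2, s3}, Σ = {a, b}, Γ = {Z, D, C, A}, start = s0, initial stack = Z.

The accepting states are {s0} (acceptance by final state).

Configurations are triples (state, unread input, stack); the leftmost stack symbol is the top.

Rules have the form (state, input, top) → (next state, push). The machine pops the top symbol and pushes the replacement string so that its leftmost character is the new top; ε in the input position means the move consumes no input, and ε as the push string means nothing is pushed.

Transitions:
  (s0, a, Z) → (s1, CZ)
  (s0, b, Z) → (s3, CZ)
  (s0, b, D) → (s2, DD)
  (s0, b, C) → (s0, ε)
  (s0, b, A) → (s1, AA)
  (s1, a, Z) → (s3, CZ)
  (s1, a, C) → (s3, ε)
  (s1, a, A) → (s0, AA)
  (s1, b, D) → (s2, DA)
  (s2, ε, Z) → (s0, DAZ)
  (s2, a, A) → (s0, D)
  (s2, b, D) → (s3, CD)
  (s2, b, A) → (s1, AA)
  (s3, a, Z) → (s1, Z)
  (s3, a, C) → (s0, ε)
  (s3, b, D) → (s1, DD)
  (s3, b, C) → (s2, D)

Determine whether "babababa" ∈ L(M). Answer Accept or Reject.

(s0, babababa, Z) ⊢ (s3, abababa, CZ) ⊢ (s0, bababa, Z) ⊢ (s3, ababa, CZ) ⊢ (s0, baba, Z) ⊢ (s3, aba, CZ) ⊢ (s0, ba, Z) ⊢ (s3, a, CZ) ⊢ (s0, ε, Z)
All input consumed; state s0 ∈ F.

Accept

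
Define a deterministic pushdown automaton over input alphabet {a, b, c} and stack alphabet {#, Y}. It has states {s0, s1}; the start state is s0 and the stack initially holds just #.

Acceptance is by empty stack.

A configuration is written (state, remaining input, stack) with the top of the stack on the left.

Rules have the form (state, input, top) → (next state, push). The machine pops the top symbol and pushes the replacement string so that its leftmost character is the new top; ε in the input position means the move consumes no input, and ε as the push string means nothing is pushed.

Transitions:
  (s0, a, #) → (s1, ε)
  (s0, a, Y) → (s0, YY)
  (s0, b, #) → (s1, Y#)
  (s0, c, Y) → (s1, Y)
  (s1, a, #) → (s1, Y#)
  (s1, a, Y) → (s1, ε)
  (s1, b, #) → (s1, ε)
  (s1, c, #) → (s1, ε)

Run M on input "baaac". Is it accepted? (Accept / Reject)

Accept

(s0, baaac, #) ⊢ (s1, aaac, Y#) ⊢ (s1, aac, #) ⊢ (s1, ac, Y#) ⊢ (s1, c, #) ⊢ (s1, ε, ε)
All input consumed and the stack is empty.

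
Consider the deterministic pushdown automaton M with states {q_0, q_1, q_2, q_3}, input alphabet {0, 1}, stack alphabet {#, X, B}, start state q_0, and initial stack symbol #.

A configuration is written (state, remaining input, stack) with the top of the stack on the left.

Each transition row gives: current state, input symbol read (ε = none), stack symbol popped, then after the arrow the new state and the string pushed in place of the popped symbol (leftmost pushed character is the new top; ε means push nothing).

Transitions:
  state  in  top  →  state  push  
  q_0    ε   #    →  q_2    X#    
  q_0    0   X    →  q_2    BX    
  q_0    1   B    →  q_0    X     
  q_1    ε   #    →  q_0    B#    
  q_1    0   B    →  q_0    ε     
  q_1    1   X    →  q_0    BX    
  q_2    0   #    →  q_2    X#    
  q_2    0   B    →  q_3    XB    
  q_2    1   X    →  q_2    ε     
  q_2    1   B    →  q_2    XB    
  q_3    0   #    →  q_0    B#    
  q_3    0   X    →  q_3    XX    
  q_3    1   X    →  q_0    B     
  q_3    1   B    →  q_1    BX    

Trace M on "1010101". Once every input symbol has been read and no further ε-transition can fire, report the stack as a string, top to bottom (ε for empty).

#

(q_0, 1010101, #)
  ε-move, top #: go to q_2, push X# → (q_2, 1010101, X#)
  read 1, top X: go to q_2, push ε → (q_2, 010101, #)
  read 0, top #: go to q_2, push X# → (q_2, 10101, X#)
  read 1, top X: go to q_2, push ε → (q_2, 0101, #)
  read 0, top #: go to q_2, push X# → (q_2, 101, X#)
  read 1, top X: go to q_2, push ε → (q_2, 01, #)
  read 0, top #: go to q_2, push X# → (q_2, 1, X#)
  read 1, top X: go to q_2, push ε → (q_2, ε, #)
All input consumed in state q_2 with stack #.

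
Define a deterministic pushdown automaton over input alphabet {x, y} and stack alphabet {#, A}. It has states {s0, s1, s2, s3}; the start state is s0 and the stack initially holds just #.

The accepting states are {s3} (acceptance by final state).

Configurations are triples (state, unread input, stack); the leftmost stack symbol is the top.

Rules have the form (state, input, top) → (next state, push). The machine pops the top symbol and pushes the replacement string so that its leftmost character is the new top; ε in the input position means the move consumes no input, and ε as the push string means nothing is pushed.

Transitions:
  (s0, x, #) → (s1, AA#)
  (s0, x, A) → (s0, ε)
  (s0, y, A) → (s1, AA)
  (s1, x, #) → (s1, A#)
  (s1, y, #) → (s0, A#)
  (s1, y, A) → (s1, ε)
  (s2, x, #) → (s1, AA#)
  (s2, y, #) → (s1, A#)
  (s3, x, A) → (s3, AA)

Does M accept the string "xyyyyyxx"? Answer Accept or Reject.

(s0, xyyyyyxx, #)
  read x, top #: go to s1, push AA# → (s1, yyyyyxx, AA#)
  read y, top A: go to s1, push ε → (s1, yyyyxx, A#)
  read y, top A: go to s1, push ε → (s1, yyyxx, #)
  read y, top #: go to s0, push A# → (s0, yyxx, A#)
  read y, top A: go to s1, push AA → (s1, yxx, AA#)
  read y, top A: go to s1, push ε → (s1, xx, A#)
No transition applies at (s1, xx, A#); input not fully consumed.

Reject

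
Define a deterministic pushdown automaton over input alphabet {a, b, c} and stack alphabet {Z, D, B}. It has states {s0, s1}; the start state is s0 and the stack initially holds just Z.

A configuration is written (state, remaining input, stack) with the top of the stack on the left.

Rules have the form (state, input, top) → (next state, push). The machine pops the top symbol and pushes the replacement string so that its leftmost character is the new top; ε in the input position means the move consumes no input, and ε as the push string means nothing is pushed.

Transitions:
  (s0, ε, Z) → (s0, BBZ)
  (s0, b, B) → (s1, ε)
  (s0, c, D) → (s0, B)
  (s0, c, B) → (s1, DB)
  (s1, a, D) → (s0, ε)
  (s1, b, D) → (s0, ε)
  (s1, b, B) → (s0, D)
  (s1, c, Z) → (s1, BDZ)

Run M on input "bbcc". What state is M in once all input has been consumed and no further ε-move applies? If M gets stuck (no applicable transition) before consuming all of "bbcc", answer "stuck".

s1

(s0, bbcc, Z)
  ε-move, top Z: go to s0, push BBZ → (s0, bbcc, BBZ)
  read b, top B: go to s1, push ε → (s1, bcc, BZ)
  read b, top B: go to s0, push D → (s0, cc, DZ)
  read c, top D: go to s0, push B → (s0, c, BZ)
  read c, top B: go to s1, push DB → (s1, ε, DBZ)
All input consumed; M is in state s1.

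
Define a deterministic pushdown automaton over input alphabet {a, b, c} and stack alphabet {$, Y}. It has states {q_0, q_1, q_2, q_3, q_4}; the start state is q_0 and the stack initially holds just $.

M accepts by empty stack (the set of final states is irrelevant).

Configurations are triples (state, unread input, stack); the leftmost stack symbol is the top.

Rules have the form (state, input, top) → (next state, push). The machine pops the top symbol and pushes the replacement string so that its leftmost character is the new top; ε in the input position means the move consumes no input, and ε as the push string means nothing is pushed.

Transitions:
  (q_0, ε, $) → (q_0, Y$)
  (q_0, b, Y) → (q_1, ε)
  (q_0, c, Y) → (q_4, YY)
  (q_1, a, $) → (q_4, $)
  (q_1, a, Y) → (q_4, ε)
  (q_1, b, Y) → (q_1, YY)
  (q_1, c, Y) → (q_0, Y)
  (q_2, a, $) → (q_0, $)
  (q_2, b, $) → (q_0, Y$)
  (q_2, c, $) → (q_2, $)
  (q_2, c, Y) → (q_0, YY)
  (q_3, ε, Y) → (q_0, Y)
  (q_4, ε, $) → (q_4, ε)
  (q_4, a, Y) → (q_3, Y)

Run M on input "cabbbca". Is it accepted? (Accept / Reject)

Reject

(q_0, cabbbca, $)
  ε-move, top $: go to q_0, push Y$ → (q_0, cabbbca, Y$)
  read c, top Y: go to q_4, push YY → (q_4, abbbca, YY$)
  read a, top Y: go to q_3, push Y → (q_3, bbbca, YY$)
  ε-move, top Y: go to q_0, push Y → (q_0, bbbca, YY$)
  read b, top Y: go to q_1, push ε → (q_1, bbca, Y$)
  read b, top Y: go to q_1, push YY → (q_1, bca, YY$)
  read b, top Y: go to q_1, push YY → (q_1, ca, YYY$)
  read c, top Y: go to q_0, push Y → (q_0, a, YYY$)
No transition applies at (q_0, a, YYY$); input not fully consumed.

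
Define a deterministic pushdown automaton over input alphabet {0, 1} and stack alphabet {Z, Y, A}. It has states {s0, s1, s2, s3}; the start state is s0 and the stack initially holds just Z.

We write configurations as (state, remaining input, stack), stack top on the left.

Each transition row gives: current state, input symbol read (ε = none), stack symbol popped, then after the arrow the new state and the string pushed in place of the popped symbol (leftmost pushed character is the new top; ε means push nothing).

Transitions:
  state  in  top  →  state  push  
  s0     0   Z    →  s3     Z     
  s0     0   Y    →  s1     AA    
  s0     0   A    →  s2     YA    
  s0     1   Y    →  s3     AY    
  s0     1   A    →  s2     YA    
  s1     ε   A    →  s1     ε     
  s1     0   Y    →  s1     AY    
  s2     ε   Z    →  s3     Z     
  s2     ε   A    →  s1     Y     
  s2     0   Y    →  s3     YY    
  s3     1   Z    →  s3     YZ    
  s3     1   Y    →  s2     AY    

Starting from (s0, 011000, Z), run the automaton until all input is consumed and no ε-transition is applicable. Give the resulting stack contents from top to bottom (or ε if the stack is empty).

YYZ

(s0, 011000, Z) ⊢ (s3, 11000, Z) ⊢ (s3, 1000, YZ) ⊢ (s2, 000, AYZ) ⊢ (s1, 000, YYZ) ⊢ (s1, 00, AYYZ) ⊢ (s1, 00, YYZ) ⊢ (s1, 0, AYYZ) ⊢ (s1, 0, YYZ) ⊢ (s1, ε, AYYZ) ⊢ (s1, ε, YYZ)
All input consumed in state s1 with stack YYZ.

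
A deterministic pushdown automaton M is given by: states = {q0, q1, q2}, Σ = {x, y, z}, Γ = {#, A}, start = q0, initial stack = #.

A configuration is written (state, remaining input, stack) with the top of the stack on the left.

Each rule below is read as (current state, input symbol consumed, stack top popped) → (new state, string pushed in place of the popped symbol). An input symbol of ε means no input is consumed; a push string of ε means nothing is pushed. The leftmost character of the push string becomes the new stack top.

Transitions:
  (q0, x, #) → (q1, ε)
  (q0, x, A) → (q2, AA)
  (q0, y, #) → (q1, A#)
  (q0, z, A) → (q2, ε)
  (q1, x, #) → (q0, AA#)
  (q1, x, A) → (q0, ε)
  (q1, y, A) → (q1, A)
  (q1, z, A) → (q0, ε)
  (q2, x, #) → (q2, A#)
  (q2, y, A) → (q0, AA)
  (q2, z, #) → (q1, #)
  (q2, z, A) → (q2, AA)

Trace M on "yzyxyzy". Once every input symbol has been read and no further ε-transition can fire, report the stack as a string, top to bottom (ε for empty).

(q0, yzyxyzy, #) ⊢ (q1, zyxyzy, A#) ⊢ (q0, yxyzy, #) ⊢ (q1, xyzy, A#) ⊢ (q0, yzy, #) ⊢ (q1, zy, A#) ⊢ (q0, y, #) ⊢ (q1, ε, A#)
All input consumed in state q1 with stack A#.

A#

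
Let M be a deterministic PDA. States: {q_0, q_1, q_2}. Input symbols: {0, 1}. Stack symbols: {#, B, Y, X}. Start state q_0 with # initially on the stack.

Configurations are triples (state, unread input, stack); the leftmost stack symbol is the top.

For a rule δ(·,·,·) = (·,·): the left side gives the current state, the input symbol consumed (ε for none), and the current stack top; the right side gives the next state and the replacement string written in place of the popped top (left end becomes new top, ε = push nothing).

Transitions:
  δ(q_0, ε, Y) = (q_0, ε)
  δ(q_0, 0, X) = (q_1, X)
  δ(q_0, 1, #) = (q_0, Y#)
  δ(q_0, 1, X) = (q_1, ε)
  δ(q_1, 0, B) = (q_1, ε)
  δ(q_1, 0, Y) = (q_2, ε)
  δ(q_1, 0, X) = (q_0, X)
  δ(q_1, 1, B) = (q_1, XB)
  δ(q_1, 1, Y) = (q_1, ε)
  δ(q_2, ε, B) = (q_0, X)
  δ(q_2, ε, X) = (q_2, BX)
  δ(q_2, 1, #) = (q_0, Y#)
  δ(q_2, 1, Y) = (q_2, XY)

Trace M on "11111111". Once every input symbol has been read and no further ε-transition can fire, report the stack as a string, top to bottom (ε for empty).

#

(q_0, 11111111, #)
  read 1, top #: go to q_0, push Y# → (q_0, 1111111, Y#)
  ε-move, top Y: go to q_0, push ε → (q_0, 1111111, #)
  read 1, top #: go to q_0, push Y# → (q_0, 111111, Y#)
  ε-move, top Y: go to q_0, push ε → (q_0, 111111, #)
  read 1, top #: go to q_0, push Y# → (q_0, 11111, Y#)
  ε-move, top Y: go to q_0, push ε → (q_0, 11111, #)
  read 1, top #: go to q_0, push Y# → (q_0, 1111, Y#)
  ε-move, top Y: go to q_0, push ε → (q_0, 1111, #)
  read 1, top #: go to q_0, push Y# → (q_0, 111, Y#)
  ε-move, top Y: go to q_0, push ε → (q_0, 111, #)
  read 1, top #: go to q_0, push Y# → (q_0, 11, Y#)
  ε-move, top Y: go to q_0, push ε → (q_0, 11, #)
  read 1, top #: go to q_0, push Y# → (q_0, 1, Y#)
  ε-move, top Y: go to q_0, push ε → (q_0, 1, #)
  read 1, top #: go to q_0, push Y# → (q_0, ε, Y#)
  ε-move, top Y: go to q_0, push ε → (q_0, ε, #)
All input consumed in state q_0 with stack #.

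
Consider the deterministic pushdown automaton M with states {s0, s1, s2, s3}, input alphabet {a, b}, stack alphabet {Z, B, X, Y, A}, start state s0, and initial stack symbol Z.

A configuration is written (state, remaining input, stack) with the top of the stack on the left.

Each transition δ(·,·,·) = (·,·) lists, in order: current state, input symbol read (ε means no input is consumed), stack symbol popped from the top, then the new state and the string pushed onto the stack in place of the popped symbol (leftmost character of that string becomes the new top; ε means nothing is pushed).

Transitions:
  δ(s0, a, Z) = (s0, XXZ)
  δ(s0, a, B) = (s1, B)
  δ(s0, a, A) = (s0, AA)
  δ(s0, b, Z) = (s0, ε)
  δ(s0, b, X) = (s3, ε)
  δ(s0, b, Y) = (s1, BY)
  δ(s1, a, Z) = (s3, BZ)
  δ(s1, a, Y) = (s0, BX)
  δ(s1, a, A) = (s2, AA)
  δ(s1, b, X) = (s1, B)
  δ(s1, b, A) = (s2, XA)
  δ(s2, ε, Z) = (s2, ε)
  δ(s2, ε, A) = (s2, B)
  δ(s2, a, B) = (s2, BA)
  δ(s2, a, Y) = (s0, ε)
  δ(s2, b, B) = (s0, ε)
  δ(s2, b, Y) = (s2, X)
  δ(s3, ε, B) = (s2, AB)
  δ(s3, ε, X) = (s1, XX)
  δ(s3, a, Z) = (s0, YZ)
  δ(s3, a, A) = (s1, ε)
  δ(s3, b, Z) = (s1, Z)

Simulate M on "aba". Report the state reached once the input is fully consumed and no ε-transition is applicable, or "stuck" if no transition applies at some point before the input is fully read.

stuck

(s0, aba, Z)
  read a, top Z: go to s0, push XXZ → (s0, ba, XXZ)
  read b, top X: go to s3, push ε → (s3, a, XZ)
  ε-move, top X: go to s1, push XX → (s1, a, XXZ)
No transition for (s1, a, top X); M blocks with input a remaining.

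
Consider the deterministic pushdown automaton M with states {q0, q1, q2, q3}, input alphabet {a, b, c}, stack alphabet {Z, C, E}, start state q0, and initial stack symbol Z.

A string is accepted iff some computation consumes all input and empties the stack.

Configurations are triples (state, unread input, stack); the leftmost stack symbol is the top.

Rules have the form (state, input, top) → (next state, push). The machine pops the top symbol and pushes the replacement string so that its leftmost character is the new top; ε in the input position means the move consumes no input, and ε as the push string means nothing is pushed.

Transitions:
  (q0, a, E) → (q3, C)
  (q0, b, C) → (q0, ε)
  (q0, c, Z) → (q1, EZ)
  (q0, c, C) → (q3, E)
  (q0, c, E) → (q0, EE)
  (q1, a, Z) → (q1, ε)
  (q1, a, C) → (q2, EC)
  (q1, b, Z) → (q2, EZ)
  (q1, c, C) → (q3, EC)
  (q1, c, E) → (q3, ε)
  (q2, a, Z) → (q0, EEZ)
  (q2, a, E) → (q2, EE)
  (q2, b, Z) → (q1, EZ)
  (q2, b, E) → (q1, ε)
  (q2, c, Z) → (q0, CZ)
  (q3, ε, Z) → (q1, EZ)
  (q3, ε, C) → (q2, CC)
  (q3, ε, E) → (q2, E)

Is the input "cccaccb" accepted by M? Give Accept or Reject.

(q0, cccaccb, Z) ⊢ (q1, ccaccb, EZ) ⊢ (q3, caccb, Z) ⊢ (q1, caccb, EZ) ⊢ (q3, accb, Z) ⊢ (q1, accb, EZ)
No transition applies at (q1, accb, EZ); input not fully consumed.

Reject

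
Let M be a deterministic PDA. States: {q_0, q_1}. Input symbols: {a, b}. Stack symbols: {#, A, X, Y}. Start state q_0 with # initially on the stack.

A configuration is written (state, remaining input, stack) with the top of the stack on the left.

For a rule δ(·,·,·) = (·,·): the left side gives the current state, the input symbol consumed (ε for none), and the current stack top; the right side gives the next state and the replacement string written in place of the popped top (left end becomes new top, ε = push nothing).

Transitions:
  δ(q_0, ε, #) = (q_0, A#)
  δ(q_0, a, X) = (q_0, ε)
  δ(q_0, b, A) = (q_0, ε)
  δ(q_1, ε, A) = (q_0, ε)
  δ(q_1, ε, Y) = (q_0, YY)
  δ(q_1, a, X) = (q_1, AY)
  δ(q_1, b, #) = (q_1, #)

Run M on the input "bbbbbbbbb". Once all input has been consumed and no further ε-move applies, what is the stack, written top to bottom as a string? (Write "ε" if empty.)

A#

(q_0, bbbbbbbbb, #)
  ε-move, top #: go to q_0, push A# → (q_0, bbbbbbbbb, A#)
  read b, top A: go to q_0, push ε → (q_0, bbbbbbbb, #)
  ε-move, top #: go to q_0, push A# → (q_0, bbbbbbbb, A#)
  read b, top A: go to q_0, push ε → (q_0, bbbbbbb, #)
  ε-move, top #: go to q_0, push A# → (q_0, bbbbbbb, A#)
  read b, top A: go to q_0, push ε → (q_0, bbbbbb, #)
  ε-move, top #: go to q_0, push A# → (q_0, bbbbbb, A#)
  read b, top A: go to q_0, push ε → (q_0, bbbbb, #)
  ε-move, top #: go to q_0, push A# → (q_0, bbbbb, A#)
  read b, top A: go to q_0, push ε → (q_0, bbbb, #)
  ε-move, top #: go to q_0, push A# → (q_0, bbbb, A#)
  read b, top A: go to q_0, push ε → (q_0, bbb, #)
  ε-move, top #: go to q_0, push A# → (q_0, bbb, A#)
  read b, top A: go to q_0, push ε → (q_0, bb, #)
  ε-move, top #: go to q_0, push A# → (q_0, bb, A#)
  read b, top A: go to q_0, push ε → (q_0, b, #)
  ε-move, top #: go to q_0, push A# → (q_0, b, A#)
  read b, top A: go to q_0, push ε → (q_0, ε, #)
  ε-move, top #: go to q_0, push A# → (q_0, ε, A#)
All input consumed in state q_0 with stack A#.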